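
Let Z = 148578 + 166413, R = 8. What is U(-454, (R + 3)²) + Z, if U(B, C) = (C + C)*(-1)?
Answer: 314749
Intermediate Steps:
Z = 314991
U(B, C) = -2*C (U(B, C) = (2*C)*(-1) = -2*C)
U(-454, (R + 3)²) + Z = -2*(8 + 3)² + 314991 = -2*11² + 314991 = -2*121 + 314991 = -242 + 314991 = 314749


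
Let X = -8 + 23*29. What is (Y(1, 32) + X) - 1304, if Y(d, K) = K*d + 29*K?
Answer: 315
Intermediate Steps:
Y(d, K) = 29*K + K*d
X = 659 (X = -8 + 667 = 659)
(Y(1, 32) + X) - 1304 = (32*(29 + 1) + 659) - 1304 = (32*30 + 659) - 1304 = (960 + 659) - 1304 = 1619 - 1304 = 315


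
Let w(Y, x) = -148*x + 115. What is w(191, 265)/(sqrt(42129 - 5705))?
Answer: -39105*sqrt(9106)/18212 ≈ -204.90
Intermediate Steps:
w(Y, x) = 115 - 148*x
w(191, 265)/(sqrt(42129 - 5705)) = (115 - 148*265)/(sqrt(42129 - 5705)) = (115 - 39220)/(sqrt(36424)) = -39105*sqrt(9106)/18212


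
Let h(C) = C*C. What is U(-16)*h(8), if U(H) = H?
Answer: -1024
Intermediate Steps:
h(C) = C**2
U(-16)*h(8) = -16*8**2 = -16*64 = -1024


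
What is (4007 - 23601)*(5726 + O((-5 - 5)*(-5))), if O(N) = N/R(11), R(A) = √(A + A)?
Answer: -112195244 - 489850*√22/11 ≈ -1.1240e+8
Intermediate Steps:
R(A) = √2*√A (R(A) = √(2*A) = √2*√A)
O(N) = N*√22/22 (O(N) = N/((√2*√11)) = N/(√22) = N*(√22/22) = N*√22/22)
(4007 - 23601)*(5726 + O((-5 - 5)*(-5))) = (4007 - 23601)*(5726 + ((-5 - 5)*(-5))*√22/22) = -19594*(5726 + (-10*(-5))*√22/22) = -19594*(5726 + (1/22)*50*√22) = -19594*(5726 + 25*√22/11) = -112195244 - 489850*√22/11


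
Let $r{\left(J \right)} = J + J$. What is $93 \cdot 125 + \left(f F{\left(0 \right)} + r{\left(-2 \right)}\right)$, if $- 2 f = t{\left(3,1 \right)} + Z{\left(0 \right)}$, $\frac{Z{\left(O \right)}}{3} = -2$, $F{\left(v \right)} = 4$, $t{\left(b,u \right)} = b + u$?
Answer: $11625$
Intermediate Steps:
$Z{\left(O \right)} = -6$ ($Z{\left(O \right)} = 3 \left(-2\right) = -6$)
$r{\left(J \right)} = 2 J$
$f = 1$ ($f = - \frac{\left(3 + 1\right) - 6}{2} = - \frac{4 - 6}{2} = \left(- \frac{1}{2}\right) \left(-2\right) = 1$)
$93 \cdot 125 + \left(f F{\left(0 \right)} + r{\left(-2 \right)}\right) = 93 \cdot 125 + \left(1 \cdot 4 + 2 \left(-2\right)\right) = 11625 + \left(4 - 4\right) = 11625 + 0 = 11625$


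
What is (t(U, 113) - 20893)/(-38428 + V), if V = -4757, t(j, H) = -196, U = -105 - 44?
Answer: 21089/43185 ≈ 0.48834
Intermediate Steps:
U = -149
(t(U, 113) - 20893)/(-38428 + V) = (-196 - 20893)/(-38428 - 4757) = -21089/(-43185) = -21089*(-1/43185) = 21089/43185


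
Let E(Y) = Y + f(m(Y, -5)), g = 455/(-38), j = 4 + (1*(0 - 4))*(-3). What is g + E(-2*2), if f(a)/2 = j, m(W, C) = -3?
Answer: 609/38 ≈ 16.026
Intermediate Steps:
j = 16 (j = 4 + (1*(-4))*(-3) = 4 - 4*(-3) = 4 + 12 = 16)
g = -455/38 (g = 455*(-1/38) = -455/38 ≈ -11.974)
f(a) = 32 (f(a) = 2*16 = 32)
E(Y) = 32 + Y (E(Y) = Y + 32 = 32 + Y)
g + E(-2*2) = -455/38 + (32 - 2*2) = -455/38 + (32 - 4) = -455/38 + 28 = 609/38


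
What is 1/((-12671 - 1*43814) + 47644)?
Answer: -1/8841 ≈ -0.00011311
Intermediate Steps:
1/((-12671 - 1*43814) + 47644) = 1/((-12671 - 43814) + 47644) = 1/(-56485 + 47644) = 1/(-8841) = -1/8841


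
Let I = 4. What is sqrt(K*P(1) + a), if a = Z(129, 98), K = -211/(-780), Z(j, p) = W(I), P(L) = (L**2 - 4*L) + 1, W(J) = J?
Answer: sqrt(526110)/390 ≈ 1.8598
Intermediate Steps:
P(L) = 1 + L**2 - 4*L
Z(j, p) = 4
K = 211/780 (K = -211*(-1/780) = 211/780 ≈ 0.27051)
a = 4
sqrt(K*P(1) + a) = sqrt(211*(1 + 1**2 - 4*1)/780 + 4) = sqrt(211*(1 + 1 - 4)/780 + 4) = sqrt((211/780)*(-2) + 4) = sqrt(-211/390 + 4) = sqrt(1349/390) = sqrt(526110)/390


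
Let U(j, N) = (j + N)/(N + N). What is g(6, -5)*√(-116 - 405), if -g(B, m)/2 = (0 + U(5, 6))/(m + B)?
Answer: -11*I*√521/6 ≈ -41.847*I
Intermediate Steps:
U(j, N) = (N + j)/(2*N) (U(j, N) = (N + j)/((2*N)) = (N + j)*(1/(2*N)) = (N + j)/(2*N))
g(B, m) = -11/(6*(B + m)) (g(B, m) = -2*(0 + (½)*(6 + 5)/6)/(m + B) = -2*(0 + (½)*(⅙)*11)/(B + m) = -2*(0 + 11/12)/(B + m) = -11/(6*(B + m)))
g(6, -5)*√(-116 - 405) = (-11/(6*6 + 6*(-5)))*√(-116 - 405) = (-11/(36 - 30))*√(-521) = (-11/6)*(I*√521) = (-11*⅙)*(I*√521) = -11*I*√521/6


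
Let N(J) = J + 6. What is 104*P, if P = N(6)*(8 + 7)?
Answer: 18720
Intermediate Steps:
N(J) = 6 + J
P = 180 (P = (6 + 6)*(8 + 7) = 12*15 = 180)
104*P = 104*180 = 18720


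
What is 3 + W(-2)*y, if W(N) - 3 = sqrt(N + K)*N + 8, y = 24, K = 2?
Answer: 267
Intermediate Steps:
W(N) = 11 + N*sqrt(2 + N) (W(N) = 3 + (sqrt(N + 2)*N + 8) = 3 + (sqrt(2 + N)*N + 8) = 3 + (N*sqrt(2 + N) + 8) = 3 + (8 + N*sqrt(2 + N)) = 11 + N*sqrt(2 + N))
3 + W(-2)*y = 3 + (11 - 2*sqrt(2 - 2))*24 = 3 + (11 - 2*sqrt(0))*24 = 3 + (11 - 2*0)*24 = 3 + (11 + 0)*24 = 3 + 11*24 = 3 + 264 = 267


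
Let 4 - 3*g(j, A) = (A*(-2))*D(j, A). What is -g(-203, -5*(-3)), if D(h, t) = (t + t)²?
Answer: -27004/3 ≈ -9001.3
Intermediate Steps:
D(h, t) = 4*t² (D(h, t) = (2*t)² = 4*t²)
g(j, A) = 4/3 + 8*A³/3 (g(j, A) = 4/3 - A*(-2)*4*A²/3 = 4/3 - (-2*A)*4*A²/3 = 4/3 - (-8)*A³/3 = 4/3 + 8*A³/3)
-g(-203, -5*(-3)) = -(4/3 + 8*(-5*(-3))³/3) = -(4/3 + (8/3)*15³) = -(4/3 + (8/3)*3375) = -(4/3 + 9000) = -1*27004/3 = -27004/3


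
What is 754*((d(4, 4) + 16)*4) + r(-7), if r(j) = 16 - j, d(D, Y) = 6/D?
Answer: 52803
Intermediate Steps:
754*((d(4, 4) + 16)*4) + r(-7) = 754*((6/4 + 16)*4) + (16 - 1*(-7)) = 754*((6*(¼) + 16)*4) + (16 + 7) = 754*((3/2 + 16)*4) + 23 = 754*((35/2)*4) + 23 = 754*70 + 23 = 52780 + 23 = 52803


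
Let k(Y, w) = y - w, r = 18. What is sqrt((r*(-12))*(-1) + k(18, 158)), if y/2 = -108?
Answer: I*sqrt(158) ≈ 12.57*I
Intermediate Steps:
y = -216 (y = 2*(-108) = -216)
k(Y, w) = -216 - w
sqrt((r*(-12))*(-1) + k(18, 158)) = sqrt((18*(-12))*(-1) + (-216 - 1*158)) = sqrt(-216*(-1) + (-216 - 158)) = sqrt(216 - 374) = sqrt(-158) = I*sqrt(158)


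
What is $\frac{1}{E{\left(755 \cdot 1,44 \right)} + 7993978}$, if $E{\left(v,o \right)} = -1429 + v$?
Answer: $\frac{1}{7993304} \approx 1.251 \cdot 10^{-7}$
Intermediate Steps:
$\frac{1}{E{\left(755 \cdot 1,44 \right)} + 7993978} = \frac{1}{\left(-1429 + 755 \cdot 1\right) + 7993978} = \frac{1}{\left(-1429 + 755\right) + 7993978} = \frac{1}{-674 + 7993978} = \frac{1}{7993304}$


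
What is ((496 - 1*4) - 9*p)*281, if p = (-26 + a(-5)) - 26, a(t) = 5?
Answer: 257115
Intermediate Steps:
p = -47 (p = (-26 + 5) - 26 = -21 - 26 = -47)
((496 - 1*4) - 9*p)*281 = ((496 - 1*4) - 9*(-47))*281 = ((496 - 4) + 423)*281 = (492 + 423)*281 = 915*281 = 257115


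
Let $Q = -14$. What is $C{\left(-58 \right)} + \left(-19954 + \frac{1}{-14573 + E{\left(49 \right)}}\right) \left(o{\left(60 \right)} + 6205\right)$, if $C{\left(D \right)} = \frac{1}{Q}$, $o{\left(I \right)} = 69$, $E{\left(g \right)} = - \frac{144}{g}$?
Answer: $- \frac{1251800541613409}{9999094} \approx -1.2519 \cdot 10^{8}$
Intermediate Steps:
$C{\left(D \right)} = - \frac{1}{14}$ ($C{\left(D \right)} = \frac{1}{-14} = - \frac{1}{14}$)
$C{\left(-58 \right)} + \left(-19954 + \frac{1}{-14573 + E{\left(49 \right)}}\right) \left(o{\left(60 \right)} + 6205\right) = - \frac{1}{14} + \left(-19954 + \frac{1}{-14573 - \frac{144}{49}}\right) \left(69 + 6205\right) = - \frac{1}{14} + \left(-19954 + \frac{1}{-14573 - \frac{144}{49}}\right) 6274 = - \frac{1}{14} + \left(-19954 + \frac{1}{- \frac{714221}{49}}\right) 6274 = - \frac{1}{14} + \left(-19954 - \frac{49}{714221}\right) 6274 = - \frac{1}{14} - \frac{89414324349942}{714221} = - \frac{1251800541613409}{9999094}$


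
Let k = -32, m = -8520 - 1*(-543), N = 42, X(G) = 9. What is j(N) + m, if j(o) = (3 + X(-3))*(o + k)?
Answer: -7857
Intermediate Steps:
m = -7977 (m = -8520 + 543 = -7977)
j(o) = -384 + 12*o (j(o) = (3 + 9)*(o - 32) = 12*(-32 + o) = -384 + 12*o)
j(N) + m = (-384 + 12*42) - 7977 = (-384 + 504) - 7977 = 120 - 7977 = -7857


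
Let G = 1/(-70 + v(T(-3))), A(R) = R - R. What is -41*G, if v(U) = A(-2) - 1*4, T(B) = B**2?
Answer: 41/74 ≈ 0.55405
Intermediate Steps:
A(R) = 0
v(U) = -4 (v(U) = 0 - 1*4 = 0 - 4 = -4)
G = -1/74 (G = 1/(-70 - 4) = 1/(-74) = -1/74 ≈ -0.013514)
-41*G = -41*(-1/74) = 41/74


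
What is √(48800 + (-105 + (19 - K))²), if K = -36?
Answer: 30*√57 ≈ 226.50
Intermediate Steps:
√(48800 + (-105 + (19 - K))²) = √(48800 + (-105 + (19 - 1*(-36)))²) = √(48800 + (-105 + (19 + 36))²) = √(48800 + (-105 + 55)²) = √(48800 + (-50)²) = √(48800 + 2500) = √51300 = 30*√57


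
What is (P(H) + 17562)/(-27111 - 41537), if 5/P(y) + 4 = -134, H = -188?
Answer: -2423551/9473424 ≈ -0.25583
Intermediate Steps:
P(y) = -5/138 (P(y) = 5/(-4 - 134) = 5/(-138) = 5*(-1/138) = -5/138)
(P(H) + 17562)/(-27111 - 41537) = (-5/138 + 17562)/(-27111 - 41537) = (2423551/138)/(-68648) = (2423551/138)*(-1/68648) = -2423551/9473424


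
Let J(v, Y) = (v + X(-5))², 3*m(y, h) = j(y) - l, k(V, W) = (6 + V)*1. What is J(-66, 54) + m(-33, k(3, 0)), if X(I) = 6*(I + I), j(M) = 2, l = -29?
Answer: 47659/3 ≈ 15886.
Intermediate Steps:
k(V, W) = 6 + V
X(I) = 12*I (X(I) = 6*(2*I) = 12*I)
m(y, h) = 31/3 (m(y, h) = (2 - 1*(-29))/3 = (2 + 29)/3 = (⅓)*31 = 31/3)
J(v, Y) = (-60 + v)² (J(v, Y) = (v + 12*(-5))² = (v - 60)² = (-60 + v)²)
J(-66, 54) + m(-33, k(3, 0)) = (-60 - 66)² + 31/3 = (-126)² + 31/3 = 15876 + 31/3 = 47659/3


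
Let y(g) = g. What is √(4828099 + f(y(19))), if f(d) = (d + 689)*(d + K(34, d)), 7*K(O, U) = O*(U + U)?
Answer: √243639151/7 ≈ 2229.8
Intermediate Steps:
K(O, U) = 2*O*U/7 (K(O, U) = (O*(U + U))/7 = (O*(2*U))/7 = (2*O*U)/7 = 2*O*U/7)
f(d) = 75*d*(689 + d)/7 (f(d) = (d + 689)*(d + (2/7)*34*d) = (689 + d)*(d + 68*d/7) = (689 + d)*(75*d/7) = 75*d*(689 + d)/7)
√(4828099 + f(y(19))) = √(4828099 + (75/7)*19*(689 + 19)) = √(4828099 + (75/7)*19*708) = √(4828099 + 1008900/7) = √(34805593/7) = √243639151/7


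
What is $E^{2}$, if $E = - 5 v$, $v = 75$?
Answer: $140625$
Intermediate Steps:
$E = -375$ ($E = \left(-5\right) 75 = -375$)
$E^{2} = \left(-375\right)^{2} = 140625$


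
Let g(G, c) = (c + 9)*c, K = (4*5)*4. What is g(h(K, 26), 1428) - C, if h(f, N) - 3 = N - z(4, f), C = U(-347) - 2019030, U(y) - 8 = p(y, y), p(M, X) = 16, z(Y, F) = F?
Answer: 4071042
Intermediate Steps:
U(y) = 24 (U(y) = 8 + 16 = 24)
K = 80 (K = 20*4 = 80)
C = -2019006 (C = 24 - 2019030 = -2019006)
h(f, N) = 3 + N - f (h(f, N) = 3 + (N - f) = 3 + N - f)
g(G, c) = c*(9 + c) (g(G, c) = (9 + c)*c = c*(9 + c))
g(h(K, 26), 1428) - C = 1428*(9 + 1428) - 1*(-2019006) = 1428*1437 + 2019006 = 2052036 + 2019006 = 4071042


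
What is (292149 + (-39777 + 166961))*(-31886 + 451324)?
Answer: 175884194854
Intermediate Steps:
(292149 + (-39777 + 166961))*(-31886 + 451324) = (292149 + 127184)*419438 = 419333*419438 = 175884194854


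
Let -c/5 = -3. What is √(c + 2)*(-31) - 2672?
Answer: -2672 - 31*√17 ≈ -2799.8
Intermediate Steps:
c = 15 (c = -5*(-3) = 15)
√(c + 2)*(-31) - 2672 = √(15 + 2)*(-31) - 2672 = √17*(-31) - 2672 = -31*√17 - 2672 = -2672 - 31*√17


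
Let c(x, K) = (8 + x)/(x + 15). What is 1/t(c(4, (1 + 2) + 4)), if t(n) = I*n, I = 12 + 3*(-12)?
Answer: -19/288 ≈ -0.065972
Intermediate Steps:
c(x, K) = (8 + x)/(15 + x)
I = -24 (I = 12 - 36 = -24)
t(n) = -24*n
1/t(c(4, (1 + 2) + 4)) = 1/(-24*(8 + 4)/(15 + 4)) = 1/(-24*12/19) = 1/(-288/19) = -19/288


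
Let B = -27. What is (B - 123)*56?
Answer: -8400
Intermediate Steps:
(B - 123)*56 = (-27 - 123)*56 = -150*56 = -8400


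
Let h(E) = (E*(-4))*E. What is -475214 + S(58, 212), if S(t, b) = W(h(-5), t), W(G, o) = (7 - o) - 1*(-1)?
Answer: -475264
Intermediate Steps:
h(E) = -4*E**2 (h(E) = (-4*E)*E = -4*E**2)
W(G, o) = 8 - o (W(G, o) = (7 - o) + 1 = 8 - o)
S(t, b) = 8 - t
-475214 + S(58, 212) = -475214 + (8 - 1*58) = -475214 + (8 - 58) = -475214 - 50 = -475264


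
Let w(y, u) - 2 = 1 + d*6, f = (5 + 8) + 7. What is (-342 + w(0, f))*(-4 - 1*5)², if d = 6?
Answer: -24543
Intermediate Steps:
f = 20 (f = 13 + 7 = 20)
w(y, u) = 39 (w(y, u) = 2 + (1 + 6*6) = 2 + (1 + 36) = 2 + 37 = 39)
(-342 + w(0, f))*(-4 - 1*5)² = (-342 + 39)*(-4 - 1*5)² = -303*(-4 - 5)² = -303*(-9)² = -303*81 = -24543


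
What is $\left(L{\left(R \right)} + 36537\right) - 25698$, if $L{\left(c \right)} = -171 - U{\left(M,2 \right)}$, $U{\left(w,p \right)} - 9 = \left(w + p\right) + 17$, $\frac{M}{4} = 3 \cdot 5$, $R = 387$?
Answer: $10580$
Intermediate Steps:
$M = 60$ ($M = 4 \cdot 3 \cdot 5 = 4 \cdot 15 = 60$)
$U{\left(w,p \right)} = 26 + p + w$ ($U{\left(w,p \right)} = 9 + \left(\left(w + p\right) + 17\right) = 9 + \left(\left(p + w\right) + 17\right) = 9 + \left(17 + p + w\right) = 26 + p + w$)
$L{\left(c \right)} = -259$ ($L{\left(c \right)} = -171 - \left(26 + 2 + 60\right) = -171 - 88 = -259$)
$\left(L{\left(R \right)} + 36537\right) - 25698 = \left(-259 + 36537\right) - 25698 = 36278 - 25698 = 10580$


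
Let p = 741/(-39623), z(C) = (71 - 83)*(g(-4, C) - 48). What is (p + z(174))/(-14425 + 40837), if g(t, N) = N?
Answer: -19970239/348840892 ≈ -0.057247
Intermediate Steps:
z(C) = 576 - 12*C (z(C) = (71 - 83)*(C - 48) = -12*(-48 + C) = 576 - 12*C)
p = -741/39623 (p = 741*(-1/39623) = -741/39623 ≈ -0.018701)
(p + z(174))/(-14425 + 40837) = (-741/39623 + (576 - 12*174))/(-14425 + 40837) = (-741/39623 + (576 - 2088))/26412 = (-741/39623 - 1512)*(1/26412) = -59910717/39623*1/26412 = -19970239/348840892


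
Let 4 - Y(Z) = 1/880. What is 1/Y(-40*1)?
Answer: 880/3519 ≈ 0.25007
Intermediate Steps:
Y(Z) = 3519/880 (Y(Z) = 4 - 1/880 = 3519/880)
1/Y(-40*1) = 1/(3519/880) = 880/3519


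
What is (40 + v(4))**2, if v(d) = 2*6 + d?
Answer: 3136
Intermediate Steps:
v(d) = 12 + d
(40 + v(4))**2 = (40 + (12 + 4))**2 = (40 + 16)**2 = 56**2 = 3136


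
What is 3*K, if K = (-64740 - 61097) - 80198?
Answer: -618105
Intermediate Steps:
K = -206035 (K = -125837 - 80198 = -206035)
3*K = 3*(-206035) = -618105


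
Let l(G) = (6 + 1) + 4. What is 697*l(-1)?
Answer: 7667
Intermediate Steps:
l(G) = 11 (l(G) = 7 + 4 = 11)
697*l(-1) = 697*11 = 7667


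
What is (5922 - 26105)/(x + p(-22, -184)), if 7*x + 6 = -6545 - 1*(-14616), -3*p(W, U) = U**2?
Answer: 423843/212797 ≈ 1.9918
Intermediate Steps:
p(W, U) = -U**2/3
x = 8065/7 (x = -6/7 + (-6545 - 1*(-14616))/7 = -6/7 + (-6545 + 14616)/7 = -6/7 + (1/7)*8071 = -6/7 + 1153 = 8065/7 ≈ 1152.1)
(5922 - 26105)/(x + p(-22, -184)) = (5922 - 26105)/(8065/7 - 1/3*(-184)**2) = -20183/(8065/7 - 1/3*33856) = -20183/(8065/7 - 33856/3) = -20183/(-212797/21) = -20183*(-21/212797) = 423843/212797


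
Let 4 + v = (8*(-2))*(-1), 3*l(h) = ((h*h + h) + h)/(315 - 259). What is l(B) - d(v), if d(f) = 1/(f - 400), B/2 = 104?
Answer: 100881/388 ≈ 260.00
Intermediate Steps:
B = 208 (B = 2*104 = 208)
l(h) = h/84 + h²/168 (l(h) = (((h*h + h) + h)/(315 - 259))/3 = (((h² + h) + h)/56)/3 = (((h + h²) + h)*(1/56))/3 = ((h² + 2*h)*(1/56))/3 = (h/28 + h²/56)/3 = h/84 + h²/168)
v = 12 (v = -4 + (8*(-2))*(-1) = -4 - 16*(-1) = -4 + 16 = 12)
d(f) = 1/(-400 + f)
l(B) - d(v) = (1/168)*208*(2 + 208) - 1/(-400 + 12) = (1/168)*208*210 - 1/(-388) = 260 - 1*(-1/388) = 260 + 1/388 = 100881/388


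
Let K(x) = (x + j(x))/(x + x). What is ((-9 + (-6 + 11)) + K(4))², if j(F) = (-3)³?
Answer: 3025/64 ≈ 47.266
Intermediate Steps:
j(F) = -27
K(x) = (-27 + x)/(2*x) (K(x) = (x - 27)/(x + x) = (-27 + x)/((2*x)) = (-27 + x)*(1/(2*x)) = (-27 + x)/(2*x))
((-9 + (-6 + 11)) + K(4))² = ((-9 + (-6 + 11)) + (½)*(-27 + 4)/4)² = ((-9 + 5) + (½)*(¼)*(-23))² = (-4 - 23/8)² = (-55/8)² = 3025/64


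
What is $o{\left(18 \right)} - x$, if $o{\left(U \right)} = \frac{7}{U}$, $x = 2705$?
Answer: $- \frac{48683}{18} \approx -2704.6$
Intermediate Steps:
$o{\left(18 \right)} - x = \frac{7}{18} - 2705 = - \frac{48683}{18}$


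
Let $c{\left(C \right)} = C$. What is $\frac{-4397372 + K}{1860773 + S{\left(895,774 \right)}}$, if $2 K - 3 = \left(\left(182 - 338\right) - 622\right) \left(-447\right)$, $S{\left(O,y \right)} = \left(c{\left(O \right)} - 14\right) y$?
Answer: $- \frac{8446975}{5085334} \approx -1.661$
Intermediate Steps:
$S{\left(O,y \right)} = y \left(-14 + O\right)$ ($S{\left(O,y \right)} = \left(O - 14\right) y = \left(-14 + O\right) y = y \left(-14 + O\right)$)
$K = \frac{347769}{2}$ ($K = \frac{3}{2} + \frac{\left(\left(182 - 338\right) - 622\right) \left(-447\right)}{2} = \frac{3}{2} + \frac{\left(-156 - 622\right) \left(-447\right)}{2} = \frac{3}{2} + \frac{\left(-778\right) \left(-447\right)}{2} = \frac{3}{2} + \frac{1}{2} \cdot 347766 = \frac{3}{2} + 173883 = \frac{347769}{2} \approx 1.7388 \cdot 10^{5}$)
$\frac{-4397372 + K}{1860773 + S{\left(895,774 \right)}} = \frac{-4397372 + \frac{347769}{2}}{1860773 + 774 \left(-14 + 895\right)} = - \frac{8446975}{2 \left(1860773 + 774 \cdot 881\right)} = - \frac{8446975}{2 \left(1860773 + 681894\right)} = - \frac{8446975}{2 \cdot 2542667} = \left(- \frac{8446975}{2}\right) \frac{1}{2542667} = - \frac{8446975}{5085334}$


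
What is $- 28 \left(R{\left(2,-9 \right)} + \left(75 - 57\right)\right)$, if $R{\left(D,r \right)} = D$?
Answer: $-560$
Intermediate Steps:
$- 28 \left(R{\left(2,-9 \right)} + \left(75 - 57\right)\right) = - 28 \left(2 + \left(75 - 57\right)\right) = - 28 \left(2 + 18\right) = \left(-28\right) 20 = -560$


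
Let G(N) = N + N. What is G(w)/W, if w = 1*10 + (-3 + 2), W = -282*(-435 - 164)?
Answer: 3/28153 ≈ 0.00010656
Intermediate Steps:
W = 168918 (W = -282*(-599) = 168918)
w = 9 (w = 10 - 1 = 9)
G(N) = 2*N
G(w)/W = (2*9)/168918 = 18*(1/168918) = 3/28153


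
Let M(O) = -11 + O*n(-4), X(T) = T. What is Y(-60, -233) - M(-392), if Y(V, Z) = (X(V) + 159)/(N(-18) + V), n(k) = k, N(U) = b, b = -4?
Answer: -99747/64 ≈ -1558.5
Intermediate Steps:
N(U) = -4
Y(V, Z) = (159 + V)/(-4 + V) (Y(V, Z) = (V + 159)/(-4 + V) = (159 + V)/(-4 + V))
M(O) = -11 - 4*O (M(O) = -11 + O*(-4) = -11 - 4*O)
Y(-60, -233) - M(-392) = (159 - 60)/(-4 - 60) - (-11 - 4*(-392)) = 99/(-64) - (-11 + 1568) = -1/64*99 - 1*1557 = -99/64 - 1557 = -99747/64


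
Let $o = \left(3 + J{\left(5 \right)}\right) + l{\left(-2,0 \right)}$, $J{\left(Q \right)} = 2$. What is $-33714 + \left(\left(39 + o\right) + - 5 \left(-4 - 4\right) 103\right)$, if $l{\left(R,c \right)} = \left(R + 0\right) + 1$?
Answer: $-29551$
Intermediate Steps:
$l{\left(R,c \right)} = 1 + R$ ($l{\left(R,c \right)} = R + 1 = 1 + R$)
$o = 4$ ($o = \left(3 + 2\right) + \left(1 - 2\right) = 5 - 1 = 4$)
$-33714 + \left(\left(39 + o\right) + - 5 \left(-4 - 4\right) 103\right) = -33714 + \left(\left(39 + 4\right) + - 5 \left(-4 - 4\right) 103\right) = -33714 + \left(43 + \left(-5\right) \left(-8\right) 103\right) = -33714 + \left(43 + 40 \cdot 103\right) = -33714 + \left(43 + 4120\right) = -33714 + 4163 = -29551$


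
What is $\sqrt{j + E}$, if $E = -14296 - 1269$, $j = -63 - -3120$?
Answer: $2 i \sqrt{3127} \approx 111.84 i$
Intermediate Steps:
$j = 3057$ ($j = -63 + 3120 = 3057$)
$E = -15565$
$\sqrt{j + E} = \sqrt{3057 - 15565} = \sqrt{-12508} = 2 i \sqrt{3127}$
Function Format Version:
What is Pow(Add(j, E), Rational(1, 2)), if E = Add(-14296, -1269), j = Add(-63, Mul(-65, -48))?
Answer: Mul(2, I, Pow(3127, Rational(1, 2))) ≈ Mul(111.84, I)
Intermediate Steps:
j = 3057 (j = Add(-63, 3120) = 3057)
E = -15565
Pow(Add(j, E), Rational(1, 2)) = Pow(Add(3057, -15565), Rational(1, 2)) = Pow(-12508, Rational(1, 2)) = Mul(2, I, Pow(3127, Rational(1, 2)))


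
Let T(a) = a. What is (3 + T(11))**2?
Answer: 196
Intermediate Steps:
(3 + T(11))**2 = (3 + 11)**2 = 14**2 = 196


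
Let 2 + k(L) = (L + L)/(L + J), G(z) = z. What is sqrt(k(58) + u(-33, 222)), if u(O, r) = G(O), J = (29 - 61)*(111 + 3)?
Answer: 3*I*sqrt(12541665)/1795 ≈ 5.9188*I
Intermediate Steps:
J = -3648 (J = -32*114 = -3648)
u(O, r) = O
k(L) = -2 + 2*L/(-3648 + L) (k(L) = -2 + (L + L)/(L - 3648) = -2 + (2*L)/(-3648 + L) = -2 + 2*L/(-3648 + L))
sqrt(k(58) + u(-33, 222)) = sqrt(7296/(-3648 + 58) - 33) = sqrt(7296/(-3590) - 33) = sqrt(7296*(-1/3590) - 33) = sqrt(-3648/1795 - 33) = sqrt(-62883/1795) = 3*I*sqrt(12541665)/1795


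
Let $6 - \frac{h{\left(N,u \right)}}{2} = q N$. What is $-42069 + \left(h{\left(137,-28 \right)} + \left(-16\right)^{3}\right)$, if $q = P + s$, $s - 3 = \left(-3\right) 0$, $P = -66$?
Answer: $-28891$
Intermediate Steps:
$s = 3$ ($s = 3 - 0 = 3 + 0 = 3$)
$q = -63$ ($q = -66 + 3 = -63$)
$h{\left(N,u \right)} = 12 + 126 N$ ($h{\left(N,u \right)} = 12 - 2 \left(- 63 N\right) = 12 + 126 N$)
$-42069 + \left(h{\left(137,-28 \right)} + \left(-16\right)^{3}\right) = -42069 + \left(\left(12 + 126 \cdot 137\right) + \left(-16\right)^{3}\right) = -42069 + \left(\left(12 + 17262\right) - 4096\right) = -42069 + \left(17274 - 4096\right) = -42069 + 13178 = -28891$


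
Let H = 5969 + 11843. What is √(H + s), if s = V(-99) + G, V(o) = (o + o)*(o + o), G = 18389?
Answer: √75405 ≈ 274.60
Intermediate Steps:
H = 17812
V(o) = 4*o² (V(o) = (2*o)*(2*o) = 4*o²)
s = 57593 (s = 4*(-99)² + 18389 = 4*9801 + 18389 = 39204 + 18389 = 57593)
√(H + s) = √(17812 + 57593) = √75405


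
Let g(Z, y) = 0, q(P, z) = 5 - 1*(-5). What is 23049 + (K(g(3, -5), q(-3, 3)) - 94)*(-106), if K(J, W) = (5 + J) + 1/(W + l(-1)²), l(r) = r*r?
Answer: 357207/11 ≈ 32473.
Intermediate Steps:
q(P, z) = 10 (q(P, z) = 5 + 5 = 10)
l(r) = r²
K(J, W) = 5 + J + 1/(1 + W) (K(J, W) = (5 + J) + 1/(W + ((-1)²)²) = (5 + J) + 1/(W + 1²) = (5 + J) + 1/(W + 1) = (5 + J) + 1/(1 + W) = 5 + J + 1/(1 + W))
23049 + (K(g(3, -5), q(-3, 3)) - 94)*(-106) = 23049 + ((6 + 0 + 5*10 + 0*10)/(1 + 10) - 94)*(-106) = 23049 + ((6 + 0 + 50 + 0)/11 - 94)*(-106) = 23049 + ((1/11)*56 - 94)*(-106) = 23049 + (56/11 - 94)*(-106) = 23049 - 978/11*(-106) = 23049 + 103668/11 = 357207/11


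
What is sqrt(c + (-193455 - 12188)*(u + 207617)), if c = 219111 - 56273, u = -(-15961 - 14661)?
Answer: I*sqrt(48992019839) ≈ 2.2134e+5*I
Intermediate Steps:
u = 30622 (u = -1*(-30622) = 30622)
c = 162838
sqrt(c + (-193455 - 12188)*(u + 207617)) = sqrt(162838 + (-193455 - 12188)*(30622 + 207617)) = sqrt(162838 - 205643*238239) = sqrt(162838 - 48992182677) = sqrt(-48992019839) = I*sqrt(48992019839)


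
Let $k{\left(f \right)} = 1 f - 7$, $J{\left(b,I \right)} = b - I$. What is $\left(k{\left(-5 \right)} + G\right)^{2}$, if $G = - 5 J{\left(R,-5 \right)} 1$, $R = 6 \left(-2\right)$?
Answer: $529$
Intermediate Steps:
$R = -12$
$G = 35$ ($G = - 5 \left(-12 - -5\right) 1 = - 5 \left(-12 + 5\right) 1 = \left(-5\right) \left(-7\right) 1 = 35 \cdot 1 = 35$)
$k{\left(f \right)} = -7 + f$ ($k{\left(f \right)} = f - 7 = -7 + f$)
$\left(k{\left(-5 \right)} + G\right)^{2} = \left(\left(-7 - 5\right) + 35\right)^{2} = \left(-12 + 35\right)^{2} = 23^{2} = 529$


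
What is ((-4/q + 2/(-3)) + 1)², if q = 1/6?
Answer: 5041/9 ≈ 560.11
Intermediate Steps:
q = ⅙ ≈ 0.16667
((-4/q + 2/(-3)) + 1)² = ((-4/⅙ + 2/(-3)) + 1)² = ((-4*6 + 2*(-⅓)) + 1)² = ((-24 - ⅔) + 1)² = (-74/3 + 1)² = (-71/3)² = 5041/9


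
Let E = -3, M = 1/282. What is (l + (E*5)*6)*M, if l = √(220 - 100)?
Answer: -15/47 + √30/141 ≈ -0.28030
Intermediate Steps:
M = 1/282 ≈ 0.0035461
l = 2*√30 (l = √120 = 2*√30 ≈ 10.954)
(l + (E*5)*6)*M = (2*√30 - 3*5*6)*(1/282) = (2*√30 - 15*6)*(1/282) = (2*√30 - 90)*(1/282) = (-90 + 2*√30)*(1/282) = -15/47 + √30/141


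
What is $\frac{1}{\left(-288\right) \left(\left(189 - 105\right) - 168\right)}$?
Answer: $\frac{1}{24192} \approx 4.1336 \cdot 10^{-5}$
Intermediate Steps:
$\frac{1}{\left(-288\right) \left(\left(189 - 105\right) - 168\right)} = \frac{1}{\left(-288\right) \left(84 - 168\right)} = \frac{1}{\left(-288\right) \left(-84\right)} = \frac{1}{24192}$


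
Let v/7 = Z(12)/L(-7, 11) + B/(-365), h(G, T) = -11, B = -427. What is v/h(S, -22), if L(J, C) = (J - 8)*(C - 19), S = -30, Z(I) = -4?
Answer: -17423/24090 ≈ -0.72325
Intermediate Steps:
L(J, C) = (-19 + C)*(-8 + J) (L(J, C) = (-8 + J)*(-19 + C) = (-19 + C)*(-8 + J))
v = 17423/2190 (v = 7*(-4/(152 - 19*(-7) - 8*11 + 11*(-7)) - 427/(-365)) = 7*(-4/(152 + 133 - 88 - 77) - 427*(-1/365)) = 7*(-4/120 + 427/365) = 7*(-4*1/120 + 427/365) = 7*(-1/30 + 427/365) = 7*(2489/2190) = 17423/2190 ≈ 7.9557)
v/h(S, -22) = (17423/2190)/(-11) = (17423/2190)*(-1/11) = -17423/24090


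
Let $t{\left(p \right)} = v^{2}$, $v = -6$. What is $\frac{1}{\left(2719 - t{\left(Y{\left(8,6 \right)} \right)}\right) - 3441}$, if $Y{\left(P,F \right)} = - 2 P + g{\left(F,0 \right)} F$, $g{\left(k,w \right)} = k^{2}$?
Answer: $- \frac{1}{758} \approx -0.0013193$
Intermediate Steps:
$Y{\left(P,F \right)} = F^{3} - 2 P$ ($Y{\left(P,F \right)} = - 2 P + F^{2} F = - 2 P + F^{3} = F^{3} - 2 P$)
$t{\left(p \right)} = 36$ ($t{\left(p \right)} = \left(-6\right)^{2} = 36$)
$\frac{1}{\left(2719 - t{\left(Y{\left(8,6 \right)} \right)}\right) - 3441} = \frac{1}{\left(2719 - 36\right) - 3441} = \frac{1}{2683 - 3441} = \frac{1}{-758} = - \frac{1}{758}$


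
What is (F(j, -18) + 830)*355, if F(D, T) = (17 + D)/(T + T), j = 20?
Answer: 10594265/36 ≈ 2.9429e+5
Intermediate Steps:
F(D, T) = (17 + D)/(2*T) (F(D, T) = (17 + D)/((2*T)) = (17 + D)*(1/(2*T)) = (17 + D)/(2*T))
(F(j, -18) + 830)*355 = ((1/2)*(17 + 20)/(-18) + 830)*355 = ((1/2)*(-1/18)*37 + 830)*355 = (-37/36 + 830)*355 = (29843/36)*355 = 10594265/36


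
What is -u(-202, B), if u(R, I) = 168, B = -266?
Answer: -168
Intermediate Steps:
-u(-202, B) = -1*168 = -168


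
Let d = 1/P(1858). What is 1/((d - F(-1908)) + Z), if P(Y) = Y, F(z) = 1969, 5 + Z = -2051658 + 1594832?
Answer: -1858/852450399 ≈ -2.1796e-6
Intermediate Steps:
Z = -456831 (Z = -5 + (-2051658 + 1594832) = -5 - 456826 = -456831)
d = 1/1858 ≈ 0.00053821
1/((d - F(-1908)) + Z) = 1/((1/1858 - 1*1969) - 456831) = 1/((1/1858 - 1969) - 456831) = 1/(-3658401/1858 - 456831) = 1/(-852450399/1858) = -1858/852450399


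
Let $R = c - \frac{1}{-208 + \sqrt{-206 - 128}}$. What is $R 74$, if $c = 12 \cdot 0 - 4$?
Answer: $- \frac{6444808}{21799} + \frac{37 i \sqrt{334}}{21799} \approx -295.65 + 0.03102 i$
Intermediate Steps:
$c = -4$ ($c = 0 - 4 = -4$)
$R = -4 - \frac{1}{-208 + i \sqrt{334}}$ ($R = -4 - \frac{1}{-208 + \sqrt{-206 - 128}} = -4 - \frac{1}{-208 + \sqrt{-334}} = -4 - \frac{1}{-208 + i \sqrt{334}} \approx -3.9952 + 0.00041919 i$)
$R 74 = \left(- \frac{87092}{21799} + \frac{i \sqrt{334}}{43598}\right) 74 = - \frac{6444808}{21799} + \frac{37 i \sqrt{334}}{21799}$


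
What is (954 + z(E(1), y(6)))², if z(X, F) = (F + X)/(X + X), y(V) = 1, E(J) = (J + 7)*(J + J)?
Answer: 932997025/1024 ≈ 9.1113e+5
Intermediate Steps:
E(J) = 2*J*(7 + J) (E(J) = (7 + J)*(2*J) = 2*J*(7 + J))
z(X, F) = (F + X)/(2*X) (z(X, F) = (F + X)/((2*X)) = (F + X)*(1/(2*X)) = (F + X)/(2*X))
(954 + z(E(1), y(6)))² = (954 + (1 + 2*1*(7 + 1))/(2*((2*1*(7 + 1)))))² = (954 + (1 + 2*1*8)/(2*((2*1*8))))² = (954 + (½)*(1 + 16)/16)² = (954 + (½)*(1/16)*17)² = (954 + 17/32)² = (30545/32)² = 932997025/1024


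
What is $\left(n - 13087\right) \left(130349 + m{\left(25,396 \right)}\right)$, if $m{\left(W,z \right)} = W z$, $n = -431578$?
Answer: $-62363821585$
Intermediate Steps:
$\left(n - 13087\right) \left(130349 + m{\left(25,396 \right)}\right) = \left(-431578 - 13087\right) \left(130349 + 25 \cdot 396\right) = - 444665 \left(130349 + 9900\right) = \left(-444665\right) 140249 = -62363821585$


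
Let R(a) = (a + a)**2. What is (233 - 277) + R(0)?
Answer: -44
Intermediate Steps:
R(a) = 4*a**2 (R(a) = (2*a)**2 = 4*a**2)
(233 - 277) + R(0) = (233 - 277) + 4*0**2 = -44 + 4*0 = -44 + 0 = -44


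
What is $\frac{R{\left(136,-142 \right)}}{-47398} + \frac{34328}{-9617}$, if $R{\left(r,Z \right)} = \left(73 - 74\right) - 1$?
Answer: $- \frac{813529655}{227913283} \approx -3.5695$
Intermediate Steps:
$R{\left(r,Z \right)} = -2$ ($R{\left(r,Z \right)} = -1 - 1 = -2$)
$\frac{R{\left(136,-142 \right)}}{-47398} + \frac{34328}{-9617} = - \frac{2}{-47398} + \frac{34328}{-9617} = \left(-2\right) \left(- \frac{1}{47398}\right) + 34328 \left(- \frac{1}{9617}\right) = \frac{1}{23699} - \frac{34328}{9617} = - \frac{813529655}{227913283}$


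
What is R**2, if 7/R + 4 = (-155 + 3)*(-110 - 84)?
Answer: 1/17740944 ≈ 5.6367e-8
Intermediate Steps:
R = 1/4212 (R = 7/(-4 + (-155 + 3)*(-110 - 84)) = 7/(-4 - 152*(-194)) = 7/(-4 + 29488) = 7/29484 = 7*(1/29484) = 1/4212 ≈ 0.00023742)
R**2 = (1/4212)**2 = 1/17740944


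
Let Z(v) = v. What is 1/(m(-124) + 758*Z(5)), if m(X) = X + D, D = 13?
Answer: 1/3679 ≈ 0.00027181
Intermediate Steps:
m(X) = 13 + X (m(X) = X + 13 = 13 + X)
1/(m(-124) + 758*Z(5)) = 1/((13 - 124) + 758*5) = 1/(-111 + 3790) = 1/3679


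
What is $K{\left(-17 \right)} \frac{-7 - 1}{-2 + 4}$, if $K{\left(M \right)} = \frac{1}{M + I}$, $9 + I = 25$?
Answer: $4$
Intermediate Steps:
$I = 16$ ($I = -9 + 25 = 16$)
$K{\left(M \right)} = \frac{1}{16 + M}$ ($K{\left(M \right)} = \frac{1}{M + 16} = \frac{1}{16 + M}$)
$K{\left(-17 \right)} \frac{-7 - 1}{-2 + 4} = \frac{\left(-7 - 1\right) \frac{1}{-2 + 4}}{16 - 17} = \frac{\left(-8\right) \frac{1}{2}}{-1} = - \frac{-8}{2} = \left(-1\right) \left(-4\right) = 4$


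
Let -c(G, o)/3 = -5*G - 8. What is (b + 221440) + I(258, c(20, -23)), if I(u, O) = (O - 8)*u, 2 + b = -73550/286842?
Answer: 43451649911/143421 ≈ 3.0297e+5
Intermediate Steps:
c(G, o) = 24 + 15*G (c(G, o) = -3*(-5*G - 8) = -3*(-8 - 5*G) = 24 + 15*G)
b = -323617/143421 (b = -2 - 73550/286842 = -2 - 73550*1/286842 = -2 - 36775/143421 = -323617/143421 ≈ -2.2564)
I(u, O) = u*(-8 + O) (I(u, O) = (-8 + O)*u = u*(-8 + O))
(b + 221440) + I(258, c(20, -23)) = (-323617/143421 + 221440) + 258*(-8 + (24 + 15*20)) = 31758822623/143421 + 258*(-8 + (24 + 300)) = 31758822623/143421 + 258*(-8 + 324) = 31758822623/143421 + 258*316 = 31758822623/143421 + 81528 = 43451649911/143421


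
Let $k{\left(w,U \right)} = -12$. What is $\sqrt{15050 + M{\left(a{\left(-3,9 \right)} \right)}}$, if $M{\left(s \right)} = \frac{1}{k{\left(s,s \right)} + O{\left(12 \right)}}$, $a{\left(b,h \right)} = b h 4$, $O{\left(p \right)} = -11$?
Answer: $\frac{3 \sqrt{884603}}{23} \approx 122.68$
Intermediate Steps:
$a{\left(b,h \right)} = 4 b h$
$M{\left(s \right)} = - \frac{1}{23}$ ($M{\left(s \right)} = \frac{1}{-12 - 11} = \frac{1}{-23} = - \frac{1}{23}$)
$\sqrt{15050 + M{\left(a{\left(-3,9 \right)} \right)}} = \sqrt{15050 - \frac{1}{23}} = \sqrt{\frac{346149}{23}} = \frac{3 \sqrt{884603}}{23}$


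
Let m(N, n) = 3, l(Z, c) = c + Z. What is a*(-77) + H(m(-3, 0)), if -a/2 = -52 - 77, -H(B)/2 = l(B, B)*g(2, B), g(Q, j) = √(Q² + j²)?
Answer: -19866 - 12*√13 ≈ -19909.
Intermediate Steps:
l(Z, c) = Z + c
H(B) = -4*B*√(4 + B²) (H(B) = -2*(B + B)*√(2² + B²) = -2*2*B*√(4 + B²) = -4*B*√(4 + B²))
a = 258 (a = -2*(-52 - 77) = -2*(-129) = 258)
a*(-77) + H(m(-3, 0)) = 258*(-77) - 4*3*√(4 + 3²) = -19866 - 4*3*√(4 + 9) = -19866 - 4*3*√13 = -19866 - 12*√13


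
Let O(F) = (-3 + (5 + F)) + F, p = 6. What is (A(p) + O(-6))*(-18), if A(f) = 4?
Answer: 108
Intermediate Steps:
O(F) = 2 + 2*F (O(F) = (2 + F) + F = 2 + 2*F)
(A(p) + O(-6))*(-18) = (4 + (2 + 2*(-6)))*(-18) = (4 + (2 - 12))*(-18) = (4 - 10)*(-18) = -6*(-18) = 108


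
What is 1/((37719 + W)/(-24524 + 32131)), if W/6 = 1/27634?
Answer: 105105919/521163426 ≈ 0.20168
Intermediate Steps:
W = 3/13817 (W = 6/27634 = 6*(1/27634) = 3/13817 ≈ 0.00021712)
1/((37719 + W)/(-24524 + 32131)) = 1/((37719 + 3/13817)/(-24524 + 32131)) = 1/((521163426/13817)/7607) = 1/((521163426/13817)*(1/7607)) = 1/(521163426/105105919) = 105105919/521163426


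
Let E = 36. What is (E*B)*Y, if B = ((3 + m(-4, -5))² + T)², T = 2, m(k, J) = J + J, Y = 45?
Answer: 4213620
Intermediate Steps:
m(k, J) = 2*J
B = 2601 (B = ((3 + 2*(-5))² + 2)² = ((3 - 10)² + 2)² = ((-7)² + 2)² = (49 + 2)² = 51² = 2601)
(E*B)*Y = (36*2601)*45 = 93636*45 = 4213620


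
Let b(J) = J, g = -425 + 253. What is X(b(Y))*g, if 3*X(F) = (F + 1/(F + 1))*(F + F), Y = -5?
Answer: -3010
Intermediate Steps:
g = -172
X(F) = 2*F*(F + 1/(1 + F))/3 (X(F) = ((F + 1/(F + 1))*(F + F))/3 = ((F + 1/(1 + F))*(2*F))/3 = (2*F*(F + 1/(1 + F)))/3 = 2*F*(F + 1/(1 + F))/3)
X(b(Y))*g = ((⅔)*(-5)*(1 - 5 + (-5)²)/(1 - 5))*(-172) = ((⅔)*(-5)*(1 - 5 + 25)/(-4))*(-172) = ((⅔)*(-5)*(-¼)*21)*(-172) = (35/2)*(-172) = -3010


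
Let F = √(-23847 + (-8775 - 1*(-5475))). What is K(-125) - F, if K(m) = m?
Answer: -125 - I*√27147 ≈ -125.0 - 164.76*I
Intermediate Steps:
F = I*√27147 (F = √(-23847 + (-8775 + 5475)) = √(-23847 - 3300) = √(-27147) = I*√27147 ≈ 164.76*I)
K(-125) - F = -125 - I*√27147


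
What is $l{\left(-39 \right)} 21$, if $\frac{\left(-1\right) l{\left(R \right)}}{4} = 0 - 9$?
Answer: $756$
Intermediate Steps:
$l{\left(R \right)} = 36$ ($l{\left(R \right)} = - 4 \left(0 - 9\right) = \left(-4\right) \left(-9\right) = 36$)
$l{\left(-39 \right)} 21 = 36 \cdot 21 = 756$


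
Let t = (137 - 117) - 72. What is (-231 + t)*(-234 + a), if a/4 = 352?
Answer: -332242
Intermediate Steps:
a = 1408 (a = 4*352 = 1408)
t = -52 (t = 20 - 72 = -52)
(-231 + t)*(-234 + a) = (-231 - 52)*(-234 + 1408) = -283*1174 = -332242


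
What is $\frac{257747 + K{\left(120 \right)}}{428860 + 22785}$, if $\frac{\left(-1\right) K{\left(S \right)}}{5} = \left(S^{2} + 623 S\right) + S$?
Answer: $- \frac{188653}{451645} \approx -0.4177$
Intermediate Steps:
$K{\left(S \right)} = - 3120 S - 5 S^{2}$ ($K{\left(S \right)} = - 5 \left(\left(S^{2} + 623 S\right) + S\right) = - 5 \left(S^{2} + 624 S\right) = - 3120 S - 5 S^{2}$)
$\frac{257747 + K{\left(120 \right)}}{428860 + 22785} = \frac{257747 - 600 \left(624 + 120\right)}{428860 + 22785} = \frac{257747 - 600 \cdot 744}{451645} = \left(257747 - 446400\right) \frac{1}{451645} = \left(-188653\right) \frac{1}{451645} = - \frac{188653}{451645}$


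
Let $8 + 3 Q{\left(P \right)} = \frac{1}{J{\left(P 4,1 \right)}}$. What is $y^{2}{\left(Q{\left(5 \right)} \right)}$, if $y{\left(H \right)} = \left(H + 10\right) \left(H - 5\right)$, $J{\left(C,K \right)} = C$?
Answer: $\frac{505845081}{160000} \approx 3161.5$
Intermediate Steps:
$Q{\left(P \right)} = - \frac{8}{3} + \frac{1}{12 P}$ ($Q{\left(P \right)} = - \frac{8}{3} + \frac{1}{3 P 4} = - \frac{8}{3} + \frac{1}{3 \cdot 4 P} = - \frac{8}{3} + \frac{\frac{1}{4} \frac{1}{P}}{3} = - \frac{8}{3} + \frac{1}{12 P}$)
$y{\left(H \right)} = \left(-5 + H\right) \left(10 + H\right)$ ($y{\left(H \right)} = \left(10 + H\right) \left(-5 + H\right) = \left(-5 + H\right) \left(10 + H\right)$)
$y^{2}{\left(Q{\left(5 \right)} \right)} = \left(-50 + \left(\frac{1 - 160}{12 \cdot 5}\right)^{2} + 5 \frac{1 - 160}{12 \cdot 5}\right)^{2} = \left(-50 + \left(\frac{1}{12} \cdot \frac{1}{5} \left(1 - 160\right)\right)^{2} + 5 \cdot \frac{1}{12} \cdot \frac{1}{5} \left(1 - 160\right)\right)^{2} = \left(-50 + \left(\frac{1}{12} \cdot \frac{1}{5} \left(-159\right)\right)^{2} + 5 \cdot \frac{1}{12} \cdot \frac{1}{5} \left(-159\right)\right)^{2} = \left(-50 + \left(- \frac{53}{20}\right)^{2} + 5 \left(- \frac{53}{20}\right)\right)^{2} = \left(-50 + \frac{2809}{400} - \frac{53}{4}\right)^{2} = \left(- \frac{22491}{400}\right)^{2} = \frac{505845081}{160000}$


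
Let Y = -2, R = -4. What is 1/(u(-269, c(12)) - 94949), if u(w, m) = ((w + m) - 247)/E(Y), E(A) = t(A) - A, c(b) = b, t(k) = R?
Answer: -1/94697 ≈ -1.0560e-5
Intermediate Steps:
t(k) = -4
E(A) = -4 - A
u(w, m) = 247/2 - m/2 - w/2 (u(w, m) = ((w + m) - 247)/(-4 - 1*(-2)) = ((m + w) - 247)/(-4 + 2) = (-247 + m + w)/(-2) = (-247 + m + w)*(-1/2) = 247/2 - m/2 - w/2)
1/(u(-269, c(12)) - 94949) = 1/((247/2 - 1/2*12 - 1/2*(-269)) - 94949) = 1/((247/2 - 6 + 269/2) - 94949) = 1/(252 - 94949) = 1/(-94697) = -1/94697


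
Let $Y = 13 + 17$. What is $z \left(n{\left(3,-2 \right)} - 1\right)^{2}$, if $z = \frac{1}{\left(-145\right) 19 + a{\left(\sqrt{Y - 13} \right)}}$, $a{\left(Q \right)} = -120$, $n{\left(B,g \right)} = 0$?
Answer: $- \frac{1}{2875} \approx -0.00034783$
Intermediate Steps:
$Y = 30$
$z = - \frac{1}{2875}$ ($z = \frac{1}{\left(-145\right) 19 - 120} = \frac{1}{-2755 - 120} = \frac{1}{-2875} = - \frac{1}{2875} \approx -0.00034783$)
$z \left(n{\left(3,-2 \right)} - 1\right)^{2} = - \frac{\left(0 - 1\right)^{2}}{2875} = - \frac{\left(-1\right)^{2}}{2875} = \left(- \frac{1}{2875}\right) 1 = - \frac{1}{2875}$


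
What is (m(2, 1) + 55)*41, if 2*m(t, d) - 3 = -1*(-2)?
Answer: 4715/2 ≈ 2357.5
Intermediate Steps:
m(t, d) = 5/2 (m(t, d) = 3/2 + (-1*(-2))/2 = 3/2 + (½)*2 = 3/2 + 1 = 5/2)
(m(2, 1) + 55)*41 = (5/2 + 55)*41 = (115/2)*41 = 4715/2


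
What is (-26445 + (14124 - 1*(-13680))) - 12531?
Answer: -11172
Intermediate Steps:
(-26445 + (14124 - 1*(-13680))) - 12531 = (-26445 + (14124 + 13680)) - 12531 = (-26445 + 27804) - 12531 = 1359 - 12531 = -11172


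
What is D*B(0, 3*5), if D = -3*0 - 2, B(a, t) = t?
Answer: -30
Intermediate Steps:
D = -2 (D = 0 - 2 = -2)
D*B(0, 3*5) = -6*5 = -2*15 = -30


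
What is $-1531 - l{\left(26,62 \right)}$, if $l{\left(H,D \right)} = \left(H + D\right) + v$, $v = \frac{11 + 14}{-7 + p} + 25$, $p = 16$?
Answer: $- \frac{14821}{9} \approx -1646.8$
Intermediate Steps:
$v = \frac{250}{9}$ ($v = \frac{11 + 14}{-7 + 16} + 25 = \frac{25}{9} + 25 = \frac{250}{9} \approx 27.778$)
$l{\left(H,D \right)} = \frac{250}{9} + D + H$ ($l{\left(H,D \right)} = \left(H + D\right) + \frac{250}{9} = \left(D + H\right) + \frac{250}{9} = \frac{250}{9} + D + H$)
$-1531 - l{\left(26,62 \right)} = -1531 - \left(\frac{250}{9} + 62 + 26\right) = -1531 - \frac{1042}{9} = - \frac{14821}{9}$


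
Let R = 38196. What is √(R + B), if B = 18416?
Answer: 2*√14153 ≈ 237.93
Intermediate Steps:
√(R + B) = √(38196 + 18416) = √56612 = 2*√14153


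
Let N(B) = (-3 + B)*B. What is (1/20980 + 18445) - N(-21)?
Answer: 376402181/20980 ≈ 17941.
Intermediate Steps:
N(B) = B*(-3 + B)
(1/20980 + 18445) - N(-21) = (1/20980 + 18445) - (-21)*(-3 - 21) = (1/20980 + 18445) - (-21)*(-24) = 386976101/20980 - 1*504 = 386976101/20980 - 504 = 376402181/20980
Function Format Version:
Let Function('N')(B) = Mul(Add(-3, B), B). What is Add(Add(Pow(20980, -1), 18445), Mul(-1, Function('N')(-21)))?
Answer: Rational(376402181, 20980) ≈ 17941.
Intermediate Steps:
Function('N')(B) = Mul(B, Add(-3, B))
Add(Add(Pow(20980, -1), 18445), Mul(-1, Function('N')(-21))) = Add(Add(Pow(20980, -1), 18445), Mul(-1, Mul(-21, Add(-3, -21)))) = Add(Add(Rational(1, 20980), 18445), Mul(-1, Mul(-21, -24))) = Add(Rational(386976101, 20980), Mul(-1, 504)) = Add(Rational(386976101, 20980), -504) = Rational(376402181, 20980)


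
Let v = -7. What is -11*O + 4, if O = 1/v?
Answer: 39/7 ≈ 5.5714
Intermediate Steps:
O = -1/7 (O = 1/(-7) = -1/7 ≈ -0.14286)
-11*O + 4 = -11*(-1/7) + 4 = 11/7 + 4 = 39/7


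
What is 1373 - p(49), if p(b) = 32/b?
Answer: 67245/49 ≈ 1372.3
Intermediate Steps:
1373 - p(49) = 1373 - 32/49 = 67245/49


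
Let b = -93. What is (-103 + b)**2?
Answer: 38416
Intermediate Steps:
(-103 + b)**2 = (-103 - 93)**2 = (-196)**2 = 38416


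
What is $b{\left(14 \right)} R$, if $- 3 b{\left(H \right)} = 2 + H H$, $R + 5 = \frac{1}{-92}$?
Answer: $\frac{15213}{46} \approx 330.72$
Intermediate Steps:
$R = - \frac{461}{92}$ ($R = -5 + \frac{1}{-92} = -5 - \frac{1}{92} = - \frac{461}{92} \approx -5.0109$)
$b{\left(H \right)} = - \frac{2}{3} - \frac{H^{2}}{3}$ ($b{\left(H \right)} = - \frac{2 + H H}{3} = - \frac{2 + H^{2}}{3} = - \frac{2}{3} - \frac{H^{2}}{3}$)
$b{\left(14 \right)} R = \left(- \frac{2}{3} - \frac{14^{2}}{3}\right) \left(- \frac{461}{92}\right) = \left(- \frac{2}{3} - \frac{196}{3}\right) \left(- \frac{461}{92}\right) = \left(-66\right) \left(- \frac{461}{92}\right) = \frac{15213}{46}$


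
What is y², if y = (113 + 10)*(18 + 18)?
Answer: 19607184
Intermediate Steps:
y = 4428 (y = 123*36 = 4428)
y² = 4428² = 19607184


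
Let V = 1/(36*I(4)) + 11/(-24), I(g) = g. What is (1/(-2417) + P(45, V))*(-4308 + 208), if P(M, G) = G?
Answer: 161180225/87012 ≈ 1852.4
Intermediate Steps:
V = -65/144 (V = 1/(36*4) + 11/(-24) = (1/36)*(¼) + 11*(-1/24) = 1/144 - 11/24 = -65/144 ≈ -0.45139)
(1/(-2417) + P(45, V))*(-4308 + 208) = (1/(-2417) - 65/144)*(-4308 + 208) = (-1/2417 - 65/144)*(-4100) = -157249/348048*(-4100) = 161180225/87012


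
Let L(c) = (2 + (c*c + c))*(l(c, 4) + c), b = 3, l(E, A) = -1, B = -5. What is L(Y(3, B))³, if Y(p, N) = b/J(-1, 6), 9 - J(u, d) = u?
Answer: -4682608217/1000000000 ≈ -4.6826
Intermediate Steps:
J(u, d) = 9 - u
Y(p, N) = 3/10 (Y(p, N) = 3/(9 - 1*(-1)) = 3/(9 + 1) = 3/10)
L(c) = (-1 + c)*(2 + c + c²) (L(c) = (2 + (c*c + c))*(-1 + c) = (2 + (c² + c))*(-1 + c) = (2 + (c + c²))*(-1 + c) = (2 + c + c²)*(-1 + c) = (-1 + c)*(2 + c + c²))
L(Y(3, B))³ = (-2 + 3/10 + (3/10)³)³ = (-2 + 3/10 + 27/1000)³ = (-1673/1000)³ = -4682608217/1000000000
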